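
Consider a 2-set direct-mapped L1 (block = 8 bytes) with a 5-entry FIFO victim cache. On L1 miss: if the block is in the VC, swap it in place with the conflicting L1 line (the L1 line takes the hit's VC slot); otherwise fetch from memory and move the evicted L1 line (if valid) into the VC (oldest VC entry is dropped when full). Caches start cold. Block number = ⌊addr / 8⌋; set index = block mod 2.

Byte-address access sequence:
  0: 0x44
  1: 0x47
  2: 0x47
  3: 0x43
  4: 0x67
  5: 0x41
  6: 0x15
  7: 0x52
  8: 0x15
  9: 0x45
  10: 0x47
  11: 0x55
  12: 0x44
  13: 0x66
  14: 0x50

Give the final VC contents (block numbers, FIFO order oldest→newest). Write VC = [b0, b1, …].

0: 0x44 (blk 8, set 0) → MISS  vc=[]
1: 0x47 (blk 8, set 0) → L1-HIT  vc=[]
2: 0x47 (blk 8, set 0) → L1-HIT  vc=[]
3: 0x43 (blk 8, set 0) → L1-HIT  vc=[]
4: 0x67 (blk 12, set 0) → MISS  vc=[8]
5: 0x41 (blk 8, set 0) → VC-HIT  vc=[12]
6: 0x15 (blk 2, set 0) → MISS  vc=[12, 8]
7: 0x52 (blk 10, set 0) → MISS  vc=[12, 8, 2]
8: 0x15 (blk 2, set 0) → VC-HIT  vc=[12, 8, 10]
9: 0x45 (blk 8, set 0) → VC-HIT  vc=[12, 2, 10]
10: 0x47 (blk 8, set 0) → L1-HIT  vc=[12, 2, 10]
11: 0x55 (blk 10, set 0) → VC-HIT  vc=[12, 2, 8]
12: 0x44 (blk 8, set 0) → VC-HIT  vc=[12, 2, 10]
13: 0x66 (blk 12, set 0) → VC-HIT  vc=[8, 2, 10]
14: 0x50 (blk 10, set 0) → VC-HIT  vc=[8, 2, 12]

VC = [8, 2, 12]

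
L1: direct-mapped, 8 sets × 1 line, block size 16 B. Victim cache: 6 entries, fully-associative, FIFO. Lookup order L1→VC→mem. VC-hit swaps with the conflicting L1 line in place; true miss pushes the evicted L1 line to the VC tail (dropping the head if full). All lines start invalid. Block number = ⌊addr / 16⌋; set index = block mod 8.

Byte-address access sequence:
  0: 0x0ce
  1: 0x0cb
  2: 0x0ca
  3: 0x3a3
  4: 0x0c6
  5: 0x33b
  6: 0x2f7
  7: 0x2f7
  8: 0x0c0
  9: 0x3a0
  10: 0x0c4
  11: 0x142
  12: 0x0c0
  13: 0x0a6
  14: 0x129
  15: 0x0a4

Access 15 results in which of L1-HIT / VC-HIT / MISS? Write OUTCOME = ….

0: 0xce (blk 12, set 4) → MISS  vc=[]
1: 0xcb (blk 12, set 4) → L1-HIT  vc=[]
2: 0xca (blk 12, set 4) → L1-HIT  vc=[]
3: 0x3a3 (blk 58, set 2) → MISS  vc=[]
4: 0xc6 (blk 12, set 4) → L1-HIT  vc=[]
5: 0x33b (blk 51, set 3) → MISS  vc=[]
6: 0x2f7 (blk 47, set 7) → MISS  vc=[]
7: 0x2f7 (blk 47, set 7) → L1-HIT  vc=[]
8: 0xc0 (blk 12, set 4) → L1-HIT  vc=[]
9: 0x3a0 (blk 58, set 2) → L1-HIT  vc=[]
10: 0xc4 (blk 12, set 4) → L1-HIT  vc=[]
11: 0x142 (blk 20, set 4) → MISS  vc=[12]
12: 0xc0 (blk 12, set 4) → VC-HIT  vc=[20]
13: 0xa6 (blk 10, set 2) → MISS  vc=[20, 58]
14: 0x129 (blk 18, set 2) → MISS  vc=[20, 58, 10]
15: 0xa4 (blk 10, set 2) → VC-HIT  vc=[20, 58, 18]

OUTCOME = VC-HIT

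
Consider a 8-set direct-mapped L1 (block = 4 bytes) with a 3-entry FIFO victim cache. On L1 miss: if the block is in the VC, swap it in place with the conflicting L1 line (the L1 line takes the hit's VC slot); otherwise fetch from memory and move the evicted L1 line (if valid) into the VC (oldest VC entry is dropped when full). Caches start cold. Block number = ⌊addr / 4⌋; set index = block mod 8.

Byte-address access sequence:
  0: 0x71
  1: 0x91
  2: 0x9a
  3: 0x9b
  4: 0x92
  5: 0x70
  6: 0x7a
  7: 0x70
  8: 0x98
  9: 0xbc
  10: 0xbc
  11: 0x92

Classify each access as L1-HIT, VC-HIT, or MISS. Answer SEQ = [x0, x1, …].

0: 0x71 (blk 28, set 4) → MISS  vc=[]
1: 0x91 (blk 36, set 4) → MISS  vc=[28]
2: 0x9a (blk 38, set 6) → MISS  vc=[28]
3: 0x9b (blk 38, set 6) → L1-HIT  vc=[28]
4: 0x92 (blk 36, set 4) → L1-HIT  vc=[28]
5: 0x70 (blk 28, set 4) → VC-HIT  vc=[36]
6: 0x7a (blk 30, set 6) → MISS  vc=[36, 38]
7: 0x70 (blk 28, set 4) → L1-HIT  vc=[36, 38]
8: 0x98 (blk 38, set 6) → VC-HIT  vc=[36, 30]
9: 0xbc (blk 47, set 7) → MISS  vc=[36, 30]
10: 0xbc (blk 47, set 7) → L1-HIT  vc=[36, 30]
11: 0x92 (blk 36, set 4) → VC-HIT  vc=[28, 30]

SEQ = [MISS, MISS, MISS, L1-HIT, L1-HIT, VC-HIT, MISS, L1-HIT, VC-HIT, MISS, L1-HIT, VC-HIT]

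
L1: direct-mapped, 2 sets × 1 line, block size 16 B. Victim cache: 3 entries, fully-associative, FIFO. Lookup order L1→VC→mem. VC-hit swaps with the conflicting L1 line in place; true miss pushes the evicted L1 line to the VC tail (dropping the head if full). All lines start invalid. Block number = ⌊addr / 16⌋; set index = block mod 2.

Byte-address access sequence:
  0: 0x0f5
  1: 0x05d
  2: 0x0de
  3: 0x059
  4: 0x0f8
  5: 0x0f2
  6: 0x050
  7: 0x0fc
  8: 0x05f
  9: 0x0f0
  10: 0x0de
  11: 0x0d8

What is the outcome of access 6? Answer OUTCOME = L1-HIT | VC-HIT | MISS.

  [0] addr=0xf5 blk=15 s=1: MISS | VC []
  [1] addr=0x5d blk=5 s=1: MISS | VC [15]
  [2] addr=0xde blk=13 s=1: MISS | VC [15, 5]
  [3] addr=0x59 blk=5 s=1: VC-HIT | VC [15, 13]
  [4] addr=0xf8 blk=15 s=1: VC-HIT | VC [5, 13]
  [5] addr=0xf2 blk=15 s=1: L1-HIT | VC [5, 13]
  [6] addr=0x50 blk=5 s=1: VC-HIT | VC [15, 13]
  [7] addr=0xfc blk=15 s=1: VC-HIT | VC [5, 13]
  [8] addr=0x5f blk=5 s=1: VC-HIT | VC [15, 13]
  [9] addr=0xf0 blk=15 s=1: VC-HIT | VC [5, 13]
  [10] addr=0xde blk=13 s=1: VC-HIT | VC [5, 15]
  [11] addr=0xd8 blk=13 s=1: L1-HIT | VC [5, 15]

OUTCOME = VC-HIT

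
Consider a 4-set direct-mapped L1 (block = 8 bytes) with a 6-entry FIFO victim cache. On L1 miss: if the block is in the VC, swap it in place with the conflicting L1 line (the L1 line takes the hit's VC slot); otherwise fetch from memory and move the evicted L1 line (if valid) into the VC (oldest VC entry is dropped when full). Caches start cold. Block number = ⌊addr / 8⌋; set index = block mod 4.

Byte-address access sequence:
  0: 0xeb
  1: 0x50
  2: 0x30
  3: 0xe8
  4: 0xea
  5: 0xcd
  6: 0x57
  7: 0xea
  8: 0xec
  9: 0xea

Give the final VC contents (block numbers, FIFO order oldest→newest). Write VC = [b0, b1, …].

VC = [6, 25]

  [0] addr=0xeb blk=29 s=1: MISS | VC []
  [1] addr=0x50 blk=10 s=2: MISS | VC []
  [2] addr=0x30 blk=6 s=2: MISS | VC [10]
  [3] addr=0xe8 blk=29 s=1: L1-HIT | VC [10]
  [4] addr=0xea blk=29 s=1: L1-HIT | VC [10]
  [5] addr=0xcd blk=25 s=1: MISS | VC [10, 29]
  [6] addr=0x57 blk=10 s=2: VC-HIT | VC [6, 29]
  [7] addr=0xea blk=29 s=1: VC-HIT | VC [6, 25]
  [8] addr=0xec blk=29 s=1: L1-HIT | VC [6, 25]
  [9] addr=0xea blk=29 s=1: L1-HIT | VC [6, 25]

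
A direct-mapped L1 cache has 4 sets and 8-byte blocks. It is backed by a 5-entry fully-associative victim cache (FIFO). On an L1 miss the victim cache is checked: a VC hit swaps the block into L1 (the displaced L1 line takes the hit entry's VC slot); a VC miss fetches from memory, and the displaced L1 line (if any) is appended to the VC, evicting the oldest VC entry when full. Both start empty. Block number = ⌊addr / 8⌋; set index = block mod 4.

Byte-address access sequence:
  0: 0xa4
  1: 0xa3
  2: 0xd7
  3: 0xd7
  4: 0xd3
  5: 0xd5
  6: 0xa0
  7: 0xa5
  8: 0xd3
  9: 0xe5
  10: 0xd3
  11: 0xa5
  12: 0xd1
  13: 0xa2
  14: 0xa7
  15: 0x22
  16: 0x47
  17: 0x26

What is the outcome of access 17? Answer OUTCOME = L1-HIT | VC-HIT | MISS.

OUTCOME = VC-HIT

0: 0xa4 (blk 20, set 0) → MISS  vc=[]
1: 0xa3 (blk 20, set 0) → L1-HIT  vc=[]
2: 0xd7 (blk 26, set 2) → MISS  vc=[]
3: 0xd7 (blk 26, set 2) → L1-HIT  vc=[]
4: 0xd3 (blk 26, set 2) → L1-HIT  vc=[]
5: 0xd5 (blk 26, set 2) → L1-HIT  vc=[]
6: 0xa0 (blk 20, set 0) → L1-HIT  vc=[]
7: 0xa5 (blk 20, set 0) → L1-HIT  vc=[]
8: 0xd3 (blk 26, set 2) → L1-HIT  vc=[]
9: 0xe5 (blk 28, set 0) → MISS  vc=[20]
10: 0xd3 (blk 26, set 2) → L1-HIT  vc=[20]
11: 0xa5 (blk 20, set 0) → VC-HIT  vc=[28]
12: 0xd1 (blk 26, set 2) → L1-HIT  vc=[28]
13: 0xa2 (blk 20, set 0) → L1-HIT  vc=[28]
14: 0xa7 (blk 20, set 0) → L1-HIT  vc=[28]
15: 0x22 (blk 4, set 0) → MISS  vc=[28, 20]
16: 0x47 (blk 8, set 0) → MISS  vc=[28, 20, 4]
17: 0x26 (blk 4, set 0) → VC-HIT  vc=[28, 20, 8]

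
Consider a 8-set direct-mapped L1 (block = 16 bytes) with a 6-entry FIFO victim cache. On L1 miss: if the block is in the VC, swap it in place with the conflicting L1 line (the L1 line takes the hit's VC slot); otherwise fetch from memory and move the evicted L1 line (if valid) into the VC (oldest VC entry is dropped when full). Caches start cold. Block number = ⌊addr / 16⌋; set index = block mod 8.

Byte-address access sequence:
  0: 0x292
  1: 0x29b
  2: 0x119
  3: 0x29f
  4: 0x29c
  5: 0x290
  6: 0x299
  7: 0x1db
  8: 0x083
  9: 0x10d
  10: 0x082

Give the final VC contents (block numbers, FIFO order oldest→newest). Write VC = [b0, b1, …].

VC = [17, 16]

  [0] addr=0x292 blk=41 s=1: MISS | VC []
  [1] addr=0x29b blk=41 s=1: L1-HIT | VC []
  [2] addr=0x119 blk=17 s=1: MISS | VC [41]
  [3] addr=0x29f blk=41 s=1: VC-HIT | VC [17]
  [4] addr=0x29c blk=41 s=1: L1-HIT | VC [17]
  [5] addr=0x290 blk=41 s=1: L1-HIT | VC [17]
  [6] addr=0x299 blk=41 s=1: L1-HIT | VC [17]
  [7] addr=0x1db blk=29 s=5: MISS | VC [17]
  [8] addr=0x83 blk=8 s=0: MISS | VC [17]
  [9] addr=0x10d blk=16 s=0: MISS | VC [17, 8]
  [10] addr=0x82 blk=8 s=0: VC-HIT | VC [17, 16]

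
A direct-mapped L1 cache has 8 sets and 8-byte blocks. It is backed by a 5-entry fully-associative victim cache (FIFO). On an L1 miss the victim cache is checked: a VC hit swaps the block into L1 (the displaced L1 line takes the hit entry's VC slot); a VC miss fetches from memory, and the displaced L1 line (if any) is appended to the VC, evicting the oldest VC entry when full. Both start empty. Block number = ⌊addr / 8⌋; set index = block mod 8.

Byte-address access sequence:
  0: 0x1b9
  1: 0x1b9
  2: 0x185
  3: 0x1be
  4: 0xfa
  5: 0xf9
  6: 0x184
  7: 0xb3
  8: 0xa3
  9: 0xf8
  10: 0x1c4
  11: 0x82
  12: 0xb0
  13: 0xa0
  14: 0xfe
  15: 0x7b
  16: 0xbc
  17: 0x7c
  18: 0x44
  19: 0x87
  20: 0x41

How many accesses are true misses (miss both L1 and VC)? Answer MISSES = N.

MISSES = 10

#0 0x1b9→b55/s7 MISS; vc=[]
#1 0x1b9→b55/s7 L1-HIT; vc=[]
#2 0x185→b48/s0 MISS; vc=[]
#3 0x1be→b55/s7 L1-HIT; vc=[]
#4 0xfa→b31/s7 MISS; vc=[55]
#5 0xf9→b31/s7 L1-HIT; vc=[55]
#6 0x184→b48/s0 L1-HIT; vc=[55]
#7 0xb3→b22/s6 MISS; vc=[55]
#8 0xa3→b20/s4 MISS; vc=[55]
#9 0xf8→b31/s7 L1-HIT; vc=[55]
#10 0x1c4→b56/s0 MISS; vc=[55,48]
#11 0x82→b16/s0 MISS; vc=[55,48,56]
#12 0xb0→b22/s6 L1-HIT; vc=[55,48,56]
#13 0xa0→b20/s4 L1-HIT; vc=[55,48,56]
#14 0xfe→b31/s7 L1-HIT; vc=[55,48,56]
#15 0x7b→b15/s7 MISS; vc=[55,48,56,31]
#16 0xbc→b23/s7 MISS; vc=[55,48,56,31,15]
#17 0x7c→b15/s7 VC-HIT; vc=[55,48,56,31,23]
#18 0x44→b8/s0 MISS; vc=[48,56,31,23,16]
#19 0x87→b16/s0 VC-HIT; vc=[48,56,31,23,8]
#20 0x41→b8/s0 VC-HIT; vc=[48,56,31,23,16]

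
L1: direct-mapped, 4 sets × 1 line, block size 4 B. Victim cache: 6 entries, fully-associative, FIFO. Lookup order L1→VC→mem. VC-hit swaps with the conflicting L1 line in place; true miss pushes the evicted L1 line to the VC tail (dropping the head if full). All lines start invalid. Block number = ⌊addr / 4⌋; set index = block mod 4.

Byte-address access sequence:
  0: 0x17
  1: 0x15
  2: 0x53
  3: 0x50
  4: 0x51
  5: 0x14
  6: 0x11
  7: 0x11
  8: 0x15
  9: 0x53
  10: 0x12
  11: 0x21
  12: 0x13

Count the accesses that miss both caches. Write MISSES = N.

  [0] addr=0x17 blk=5 s=1: MISS | VC []
  [1] addr=0x15 blk=5 s=1: L1-HIT | VC []
  [2] addr=0x53 blk=20 s=0: MISS | VC []
  [3] addr=0x50 blk=20 s=0: L1-HIT | VC []
  [4] addr=0x51 blk=20 s=0: L1-HIT | VC []
  [5] addr=0x14 blk=5 s=1: L1-HIT | VC []
  [6] addr=0x11 blk=4 s=0: MISS | VC [20]
  [7] addr=0x11 blk=4 s=0: L1-HIT | VC [20]
  [8] addr=0x15 blk=5 s=1: L1-HIT | VC [20]
  [9] addr=0x53 blk=20 s=0: VC-HIT | VC [4]
  [10] addr=0x12 blk=4 s=0: VC-HIT | VC [20]
  [11] addr=0x21 blk=8 s=0: MISS | VC [20, 4]
  [12] addr=0x13 blk=4 s=0: VC-HIT | VC [20, 8]

MISSES = 4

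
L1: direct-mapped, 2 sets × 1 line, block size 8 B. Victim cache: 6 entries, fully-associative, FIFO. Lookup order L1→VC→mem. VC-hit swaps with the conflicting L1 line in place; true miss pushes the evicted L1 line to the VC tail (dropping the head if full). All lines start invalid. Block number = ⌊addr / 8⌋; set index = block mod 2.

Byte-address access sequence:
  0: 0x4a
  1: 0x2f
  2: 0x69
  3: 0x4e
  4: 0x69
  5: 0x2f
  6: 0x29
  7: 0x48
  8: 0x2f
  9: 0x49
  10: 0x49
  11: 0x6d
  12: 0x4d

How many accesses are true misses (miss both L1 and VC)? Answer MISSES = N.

  [0] addr=0x4a blk=9 s=1: MISS | VC []
  [1] addr=0x2f blk=5 s=1: MISS | VC [9]
  [2] addr=0x69 blk=13 s=1: MISS | VC [9, 5]
  [3] addr=0x4e blk=9 s=1: VC-HIT | VC [13, 5]
  [4] addr=0x69 blk=13 s=1: VC-HIT | VC [9, 5]
  [5] addr=0x2f blk=5 s=1: VC-HIT | VC [9, 13]
  [6] addr=0x29 blk=5 s=1: L1-HIT | VC [9, 13]
  [7] addr=0x48 blk=9 s=1: VC-HIT | VC [5, 13]
  [8] addr=0x2f blk=5 s=1: VC-HIT | VC [9, 13]
  [9] addr=0x49 blk=9 s=1: VC-HIT | VC [5, 13]
  [10] addr=0x49 blk=9 s=1: L1-HIT | VC [5, 13]
  [11] addr=0x6d blk=13 s=1: VC-HIT | VC [5, 9]
  [12] addr=0x4d blk=9 s=1: VC-HIT | VC [5, 13]

MISSES = 3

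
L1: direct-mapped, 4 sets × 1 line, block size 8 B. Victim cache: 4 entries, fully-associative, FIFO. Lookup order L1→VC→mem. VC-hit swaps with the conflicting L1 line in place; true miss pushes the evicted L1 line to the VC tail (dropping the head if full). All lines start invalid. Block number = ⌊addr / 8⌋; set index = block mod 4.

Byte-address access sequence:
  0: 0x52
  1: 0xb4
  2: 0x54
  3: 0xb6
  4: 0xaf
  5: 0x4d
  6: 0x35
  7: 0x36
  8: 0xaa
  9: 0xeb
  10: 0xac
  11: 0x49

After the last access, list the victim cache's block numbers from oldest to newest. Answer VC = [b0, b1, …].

VC = [10, 21, 22, 29]

  [0] addr=0x52 blk=10 s=2: MISS | VC []
  [1] addr=0xb4 blk=22 s=2: MISS | VC [10]
  [2] addr=0x54 blk=10 s=2: VC-HIT | VC [22]
  [3] addr=0xb6 blk=22 s=2: VC-HIT | VC [10]
  [4] addr=0xaf blk=21 s=1: MISS | VC [10]
  [5] addr=0x4d blk=9 s=1: MISS | VC [10, 21]
  [6] addr=0x35 blk=6 s=2: MISS | VC [10, 21, 22]
  [7] addr=0x36 blk=6 s=2: L1-HIT | VC [10, 21, 22]
  [8] addr=0xaa blk=21 s=1: VC-HIT | VC [10, 9, 22]
  [9] addr=0xeb blk=29 s=1: MISS | VC [10, 9, 22, 21]
  [10] addr=0xac blk=21 s=1: VC-HIT | VC [10, 9, 22, 29]
  [11] addr=0x49 blk=9 s=1: VC-HIT | VC [10, 21, 22, 29]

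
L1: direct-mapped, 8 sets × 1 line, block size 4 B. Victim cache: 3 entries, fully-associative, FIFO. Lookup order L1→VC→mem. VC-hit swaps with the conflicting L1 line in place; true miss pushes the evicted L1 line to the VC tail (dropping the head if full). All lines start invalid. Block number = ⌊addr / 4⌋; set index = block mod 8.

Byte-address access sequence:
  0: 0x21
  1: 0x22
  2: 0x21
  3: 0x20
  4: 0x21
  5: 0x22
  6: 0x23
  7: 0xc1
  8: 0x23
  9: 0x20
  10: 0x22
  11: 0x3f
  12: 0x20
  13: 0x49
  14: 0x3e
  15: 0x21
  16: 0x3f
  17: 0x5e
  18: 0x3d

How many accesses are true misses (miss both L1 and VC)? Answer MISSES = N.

0: 0x21 (blk 8, set 0) → MISS  vc=[]
1: 0x22 (blk 8, set 0) → L1-HIT  vc=[]
2: 0x21 (blk 8, set 0) → L1-HIT  vc=[]
3: 0x20 (blk 8, set 0) → L1-HIT  vc=[]
4: 0x21 (blk 8, set 0) → L1-HIT  vc=[]
5: 0x22 (blk 8, set 0) → L1-HIT  vc=[]
6: 0x23 (blk 8, set 0) → L1-HIT  vc=[]
7: 0xc1 (blk 48, set 0) → MISS  vc=[8]
8: 0x23 (blk 8, set 0) → VC-HIT  vc=[48]
9: 0x20 (blk 8, set 0) → L1-HIT  vc=[48]
10: 0x22 (blk 8, set 0) → L1-HIT  vc=[48]
11: 0x3f (blk 15, set 7) → MISS  vc=[48]
12: 0x20 (blk 8, set 0) → L1-HIT  vc=[48]
13: 0x49 (blk 18, set 2) → MISS  vc=[48]
14: 0x3e (blk 15, set 7) → L1-HIT  vc=[48]
15: 0x21 (blk 8, set 0) → L1-HIT  vc=[48]
16: 0x3f (blk 15, set 7) → L1-HIT  vc=[48]
17: 0x5e (blk 23, set 7) → MISS  vc=[48, 15]
18: 0x3d (blk 15, set 7) → VC-HIT  vc=[48, 23]

MISSES = 5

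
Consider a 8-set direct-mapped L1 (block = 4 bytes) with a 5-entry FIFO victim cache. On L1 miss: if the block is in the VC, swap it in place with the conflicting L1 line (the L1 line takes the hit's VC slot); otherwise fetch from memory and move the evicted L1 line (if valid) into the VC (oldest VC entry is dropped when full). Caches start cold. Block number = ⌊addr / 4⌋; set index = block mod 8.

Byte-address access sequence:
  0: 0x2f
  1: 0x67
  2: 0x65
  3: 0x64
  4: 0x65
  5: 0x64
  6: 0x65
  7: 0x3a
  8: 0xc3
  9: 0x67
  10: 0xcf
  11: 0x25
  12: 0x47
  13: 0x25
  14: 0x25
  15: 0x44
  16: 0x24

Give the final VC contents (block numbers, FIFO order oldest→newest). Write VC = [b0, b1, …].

VC = [11, 25, 17]

#0 0x2f→b11/s3 MISS; vc=[]
#1 0x67→b25/s1 MISS; vc=[]
#2 0x65→b25/s1 L1-HIT; vc=[]
#3 0x64→b25/s1 L1-HIT; vc=[]
#4 0x65→b25/s1 L1-HIT; vc=[]
#5 0x64→b25/s1 L1-HIT; vc=[]
#6 0x65→b25/s1 L1-HIT; vc=[]
#7 0x3a→b14/s6 MISS; vc=[]
#8 0xc3→b48/s0 MISS; vc=[]
#9 0x67→b25/s1 L1-HIT; vc=[]
#10 0xcf→b51/s3 MISS; vc=[11]
#11 0x25→b9/s1 MISS; vc=[11,25]
#12 0x47→b17/s1 MISS; vc=[11,25,9]
#13 0x25→b9/s1 VC-HIT; vc=[11,25,17]
#14 0x25→b9/s1 L1-HIT; vc=[11,25,17]
#15 0x44→b17/s1 VC-HIT; vc=[11,25,9]
#16 0x24→b9/s1 VC-HIT; vc=[11,25,17]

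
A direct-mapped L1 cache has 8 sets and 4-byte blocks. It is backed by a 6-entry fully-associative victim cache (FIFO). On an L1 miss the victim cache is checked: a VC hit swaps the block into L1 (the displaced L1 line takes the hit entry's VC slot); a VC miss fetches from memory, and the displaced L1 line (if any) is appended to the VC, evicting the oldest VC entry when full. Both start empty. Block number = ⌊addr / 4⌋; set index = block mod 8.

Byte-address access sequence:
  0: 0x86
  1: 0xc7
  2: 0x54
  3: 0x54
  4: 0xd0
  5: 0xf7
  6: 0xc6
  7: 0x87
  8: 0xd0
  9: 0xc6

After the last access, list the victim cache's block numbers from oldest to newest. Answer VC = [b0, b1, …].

#0 0x86→b33/s1 MISS; vc=[]
#1 0xc7→b49/s1 MISS; vc=[33]
#2 0x54→b21/s5 MISS; vc=[33]
#3 0x54→b21/s5 L1-HIT; vc=[33]
#4 0xd0→b52/s4 MISS; vc=[33]
#5 0xf7→b61/s5 MISS; vc=[33,21]
#6 0xc6→b49/s1 L1-HIT; vc=[33,21]
#7 0x87→b33/s1 VC-HIT; vc=[49,21]
#8 0xd0→b52/s4 L1-HIT; vc=[49,21]
#9 0xc6→b49/s1 VC-HIT; vc=[33,21]

VC = [33, 21]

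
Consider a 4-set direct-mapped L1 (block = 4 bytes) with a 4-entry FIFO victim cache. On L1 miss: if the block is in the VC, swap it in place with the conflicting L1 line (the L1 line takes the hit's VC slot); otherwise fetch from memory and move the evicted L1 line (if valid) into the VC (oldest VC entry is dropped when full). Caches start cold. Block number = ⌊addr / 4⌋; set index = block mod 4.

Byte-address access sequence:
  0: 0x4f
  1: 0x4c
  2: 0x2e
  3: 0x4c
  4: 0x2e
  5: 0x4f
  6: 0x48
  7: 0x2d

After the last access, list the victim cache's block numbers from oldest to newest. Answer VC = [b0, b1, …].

#0 0x4f→b19/s3 MISS; vc=[]
#1 0x4c→b19/s3 L1-HIT; vc=[]
#2 0x2e→b11/s3 MISS; vc=[19]
#3 0x4c→b19/s3 VC-HIT; vc=[11]
#4 0x2e→b11/s3 VC-HIT; vc=[19]
#5 0x4f→b19/s3 VC-HIT; vc=[11]
#6 0x48→b18/s2 MISS; vc=[11]
#7 0x2d→b11/s3 VC-HIT; vc=[19]

VC = [19]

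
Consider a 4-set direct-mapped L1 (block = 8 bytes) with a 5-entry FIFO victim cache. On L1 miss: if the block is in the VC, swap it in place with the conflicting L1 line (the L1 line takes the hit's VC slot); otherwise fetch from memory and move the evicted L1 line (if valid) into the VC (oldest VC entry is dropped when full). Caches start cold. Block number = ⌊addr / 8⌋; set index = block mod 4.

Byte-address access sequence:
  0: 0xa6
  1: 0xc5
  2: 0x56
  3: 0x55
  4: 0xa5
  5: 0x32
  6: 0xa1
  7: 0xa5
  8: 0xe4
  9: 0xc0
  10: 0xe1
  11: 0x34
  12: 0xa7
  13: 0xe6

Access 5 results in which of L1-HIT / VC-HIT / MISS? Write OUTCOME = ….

OUTCOME = MISS

#0 0xa6→b20/s0 MISS; vc=[]
#1 0xc5→b24/s0 MISS; vc=[20]
#2 0x56→b10/s2 MISS; vc=[20]
#3 0x55→b10/s2 L1-HIT; vc=[20]
#4 0xa5→b20/s0 VC-HIT; vc=[24]
#5 0x32→b6/s2 MISS; vc=[24,10]
#6 0xa1→b20/s0 L1-HIT; vc=[24,10]
#7 0xa5→b20/s0 L1-HIT; vc=[24,10]
#8 0xe4→b28/s0 MISS; vc=[24,10,20]
#9 0xc0→b24/s0 VC-HIT; vc=[28,10,20]
#10 0xe1→b28/s0 VC-HIT; vc=[24,10,20]
#11 0x34→b6/s2 L1-HIT; vc=[24,10,20]
#12 0xa7→b20/s0 VC-HIT; vc=[24,10,28]
#13 0xe6→b28/s0 VC-HIT; vc=[24,10,20]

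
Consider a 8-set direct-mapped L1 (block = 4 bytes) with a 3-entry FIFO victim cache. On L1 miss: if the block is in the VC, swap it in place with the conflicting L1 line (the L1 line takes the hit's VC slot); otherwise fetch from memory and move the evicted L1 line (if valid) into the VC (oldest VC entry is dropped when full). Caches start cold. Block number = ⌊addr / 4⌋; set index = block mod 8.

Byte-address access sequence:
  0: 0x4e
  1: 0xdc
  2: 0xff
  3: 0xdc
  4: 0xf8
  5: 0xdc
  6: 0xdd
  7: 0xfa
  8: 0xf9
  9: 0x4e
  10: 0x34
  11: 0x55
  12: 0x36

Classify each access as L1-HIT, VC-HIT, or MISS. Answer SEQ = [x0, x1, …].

SEQ = [MISS, MISS, MISS, VC-HIT, MISS, L1-HIT, L1-HIT, L1-HIT, L1-HIT, L1-HIT, MISS, MISS, VC-HIT]

#0 0x4e→b19/s3 MISS; vc=[]
#1 0xdc→b55/s7 MISS; vc=[]
#2 0xff→b63/s7 MISS; vc=[55]
#3 0xdc→b55/s7 VC-HIT; vc=[63]
#4 0xf8→b62/s6 MISS; vc=[63]
#5 0xdc→b55/s7 L1-HIT; vc=[63]
#6 0xdd→b55/s7 L1-HIT; vc=[63]
#7 0xfa→b62/s6 L1-HIT; vc=[63]
#8 0xf9→b62/s6 L1-HIT; vc=[63]
#9 0x4e→b19/s3 L1-HIT; vc=[63]
#10 0x34→b13/s5 MISS; vc=[63]
#11 0x55→b21/s5 MISS; vc=[63,13]
#12 0x36→b13/s5 VC-HIT; vc=[63,21]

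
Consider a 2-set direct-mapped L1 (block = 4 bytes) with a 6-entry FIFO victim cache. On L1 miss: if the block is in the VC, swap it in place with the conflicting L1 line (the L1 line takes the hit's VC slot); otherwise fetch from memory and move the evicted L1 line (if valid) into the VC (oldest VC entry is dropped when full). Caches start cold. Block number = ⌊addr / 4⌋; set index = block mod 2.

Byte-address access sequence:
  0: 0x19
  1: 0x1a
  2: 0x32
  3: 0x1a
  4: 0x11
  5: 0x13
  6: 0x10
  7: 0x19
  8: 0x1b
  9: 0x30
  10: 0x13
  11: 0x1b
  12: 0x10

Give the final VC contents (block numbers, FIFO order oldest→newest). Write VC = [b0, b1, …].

VC = [6, 12]

0: 0x19 (blk 6, set 0) → MISS  vc=[]
1: 0x1a (blk 6, set 0) → L1-HIT  vc=[]
2: 0x32 (blk 12, set 0) → MISS  vc=[6]
3: 0x1a (blk 6, set 0) → VC-HIT  vc=[12]
4: 0x11 (blk 4, set 0) → MISS  vc=[12, 6]
5: 0x13 (blk 4, set 0) → L1-HIT  vc=[12, 6]
6: 0x10 (blk 4, set 0) → L1-HIT  vc=[12, 6]
7: 0x19 (blk 6, set 0) → VC-HIT  vc=[12, 4]
8: 0x1b (blk 6, set 0) → L1-HIT  vc=[12, 4]
9: 0x30 (blk 12, set 0) → VC-HIT  vc=[6, 4]
10: 0x13 (blk 4, set 0) → VC-HIT  vc=[6, 12]
11: 0x1b (blk 6, set 0) → VC-HIT  vc=[4, 12]
12: 0x10 (blk 4, set 0) → VC-HIT  vc=[6, 12]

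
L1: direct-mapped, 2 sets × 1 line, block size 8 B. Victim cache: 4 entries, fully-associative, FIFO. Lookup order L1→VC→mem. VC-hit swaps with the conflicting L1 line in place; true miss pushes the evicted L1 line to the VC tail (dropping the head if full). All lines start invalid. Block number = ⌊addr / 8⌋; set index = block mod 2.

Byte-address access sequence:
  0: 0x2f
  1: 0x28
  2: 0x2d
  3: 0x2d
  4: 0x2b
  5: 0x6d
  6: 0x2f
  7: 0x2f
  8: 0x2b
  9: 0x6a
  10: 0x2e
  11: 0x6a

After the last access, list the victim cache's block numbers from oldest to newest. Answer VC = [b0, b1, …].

#0 0x2f→b5/s1 MISS; vc=[]
#1 0x28→b5/s1 L1-HIT; vc=[]
#2 0x2d→b5/s1 L1-HIT; vc=[]
#3 0x2d→b5/s1 L1-HIT; vc=[]
#4 0x2b→b5/s1 L1-HIT; vc=[]
#5 0x6d→b13/s1 MISS; vc=[5]
#6 0x2f→b5/s1 VC-HIT; vc=[13]
#7 0x2f→b5/s1 L1-HIT; vc=[13]
#8 0x2b→b5/s1 L1-HIT; vc=[13]
#9 0x6a→b13/s1 VC-HIT; vc=[5]
#10 0x2e→b5/s1 VC-HIT; vc=[13]
#11 0x6a→b13/s1 VC-HIT; vc=[5]

VC = [5]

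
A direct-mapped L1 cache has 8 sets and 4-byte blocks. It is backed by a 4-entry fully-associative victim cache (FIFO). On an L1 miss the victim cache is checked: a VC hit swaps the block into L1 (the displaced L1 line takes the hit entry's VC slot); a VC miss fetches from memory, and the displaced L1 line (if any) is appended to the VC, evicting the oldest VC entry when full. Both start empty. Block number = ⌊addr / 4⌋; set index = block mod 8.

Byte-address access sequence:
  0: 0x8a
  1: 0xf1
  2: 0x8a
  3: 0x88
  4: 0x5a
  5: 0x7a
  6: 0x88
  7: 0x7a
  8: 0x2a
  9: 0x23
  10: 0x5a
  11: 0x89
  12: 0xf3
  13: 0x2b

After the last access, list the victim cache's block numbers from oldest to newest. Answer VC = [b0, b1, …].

0: 0x8a (blk 34, set 2) → MISS  vc=[]
1: 0xf1 (blk 60, set 4) → MISS  vc=[]
2: 0x8a (blk 34, set 2) → L1-HIT  vc=[]
3: 0x88 (blk 34, set 2) → L1-HIT  vc=[]
4: 0x5a (blk 22, set 6) → MISS  vc=[]
5: 0x7a (blk 30, set 6) → MISS  vc=[22]
6: 0x88 (blk 34, set 2) → L1-HIT  vc=[22]
7: 0x7a (blk 30, set 6) → L1-HIT  vc=[22]
8: 0x2a (blk 10, set 2) → MISS  vc=[22, 34]
9: 0x23 (blk 8, set 0) → MISS  vc=[22, 34]
10: 0x5a (blk 22, set 6) → VC-HIT  vc=[30, 34]
11: 0x89 (blk 34, set 2) → VC-HIT  vc=[30, 10]
12: 0xf3 (blk 60, set 4) → L1-HIT  vc=[30, 10]
13: 0x2b (blk 10, set 2) → VC-HIT  vc=[30, 34]

VC = [30, 34]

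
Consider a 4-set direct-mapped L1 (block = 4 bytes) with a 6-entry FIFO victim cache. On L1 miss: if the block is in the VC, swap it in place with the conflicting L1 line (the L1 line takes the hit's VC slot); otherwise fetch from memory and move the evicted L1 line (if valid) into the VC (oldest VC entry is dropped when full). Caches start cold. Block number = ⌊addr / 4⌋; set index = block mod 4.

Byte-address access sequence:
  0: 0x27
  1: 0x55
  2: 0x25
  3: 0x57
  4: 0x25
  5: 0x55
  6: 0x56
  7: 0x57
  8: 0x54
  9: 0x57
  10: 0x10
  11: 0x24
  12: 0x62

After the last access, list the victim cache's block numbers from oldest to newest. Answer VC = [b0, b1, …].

VC = [21, 4]

#0 0x27→b9/s1 MISS; vc=[]
#1 0x55→b21/s1 MISS; vc=[9]
#2 0x25→b9/s1 VC-HIT; vc=[21]
#3 0x57→b21/s1 VC-HIT; vc=[9]
#4 0x25→b9/s1 VC-HIT; vc=[21]
#5 0x55→b21/s1 VC-HIT; vc=[9]
#6 0x56→b21/s1 L1-HIT; vc=[9]
#7 0x57→b21/s1 L1-HIT; vc=[9]
#8 0x54→b21/s1 L1-HIT; vc=[9]
#9 0x57→b21/s1 L1-HIT; vc=[9]
#10 0x10→b4/s0 MISS; vc=[9]
#11 0x24→b9/s1 VC-HIT; vc=[21]
#12 0x62→b24/s0 MISS; vc=[21,4]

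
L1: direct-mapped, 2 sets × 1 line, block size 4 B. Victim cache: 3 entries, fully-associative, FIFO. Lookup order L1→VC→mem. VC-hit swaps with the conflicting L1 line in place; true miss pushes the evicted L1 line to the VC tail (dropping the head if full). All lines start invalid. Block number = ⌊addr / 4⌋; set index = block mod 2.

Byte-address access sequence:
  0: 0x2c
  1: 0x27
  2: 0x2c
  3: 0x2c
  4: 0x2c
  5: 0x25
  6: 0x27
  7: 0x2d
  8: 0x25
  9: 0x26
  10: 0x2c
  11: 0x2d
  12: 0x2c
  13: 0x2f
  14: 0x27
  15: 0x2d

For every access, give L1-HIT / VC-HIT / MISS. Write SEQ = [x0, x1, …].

SEQ = [MISS, MISS, VC-HIT, L1-HIT, L1-HIT, VC-HIT, L1-HIT, VC-HIT, VC-HIT, L1-HIT, VC-HIT, L1-HIT, L1-HIT, L1-HIT, VC-HIT, VC-HIT]

0: 0x2c (blk 11, set 1) → MISS  vc=[]
1: 0x27 (blk 9, set 1) → MISS  vc=[11]
2: 0x2c (blk 11, set 1) → VC-HIT  vc=[9]
3: 0x2c (blk 11, set 1) → L1-HIT  vc=[9]
4: 0x2c (blk 11, set 1) → L1-HIT  vc=[9]
5: 0x25 (blk 9, set 1) → VC-HIT  vc=[11]
6: 0x27 (blk 9, set 1) → L1-HIT  vc=[11]
7: 0x2d (blk 11, set 1) → VC-HIT  vc=[9]
8: 0x25 (blk 9, set 1) → VC-HIT  vc=[11]
9: 0x26 (blk 9, set 1) → L1-HIT  vc=[11]
10: 0x2c (blk 11, set 1) → VC-HIT  vc=[9]
11: 0x2d (blk 11, set 1) → L1-HIT  vc=[9]
12: 0x2c (blk 11, set 1) → L1-HIT  vc=[9]
13: 0x2f (blk 11, set 1) → L1-HIT  vc=[9]
14: 0x27 (blk 9, set 1) → VC-HIT  vc=[11]
15: 0x2d (blk 11, set 1) → VC-HIT  vc=[9]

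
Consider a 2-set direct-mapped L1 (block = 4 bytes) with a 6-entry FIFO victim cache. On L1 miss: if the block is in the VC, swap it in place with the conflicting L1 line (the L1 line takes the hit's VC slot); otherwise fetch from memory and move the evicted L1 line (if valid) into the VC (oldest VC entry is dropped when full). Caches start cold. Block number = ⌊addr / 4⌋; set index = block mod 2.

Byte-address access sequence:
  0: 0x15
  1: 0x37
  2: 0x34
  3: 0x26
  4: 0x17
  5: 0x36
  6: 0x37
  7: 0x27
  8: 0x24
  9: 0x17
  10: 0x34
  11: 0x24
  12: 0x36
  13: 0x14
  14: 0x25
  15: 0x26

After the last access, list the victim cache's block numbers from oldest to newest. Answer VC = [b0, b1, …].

VC = [13, 5]

#0 0x15→b5/s1 MISS; vc=[]
#1 0x37→b13/s1 MISS; vc=[5]
#2 0x34→b13/s1 L1-HIT; vc=[5]
#3 0x26→b9/s1 MISS; vc=[5,13]
#4 0x17→b5/s1 VC-HIT; vc=[9,13]
#5 0x36→b13/s1 VC-HIT; vc=[9,5]
#6 0x37→b13/s1 L1-HIT; vc=[9,5]
#7 0x27→b9/s1 VC-HIT; vc=[13,5]
#8 0x24→b9/s1 L1-HIT; vc=[13,5]
#9 0x17→b5/s1 VC-HIT; vc=[13,9]
#10 0x34→b13/s1 VC-HIT; vc=[5,9]
#11 0x24→b9/s1 VC-HIT; vc=[5,13]
#12 0x36→b13/s1 VC-HIT; vc=[5,9]
#13 0x14→b5/s1 VC-HIT; vc=[13,9]
#14 0x25→b9/s1 VC-HIT; vc=[13,5]
#15 0x26→b9/s1 L1-HIT; vc=[13,5]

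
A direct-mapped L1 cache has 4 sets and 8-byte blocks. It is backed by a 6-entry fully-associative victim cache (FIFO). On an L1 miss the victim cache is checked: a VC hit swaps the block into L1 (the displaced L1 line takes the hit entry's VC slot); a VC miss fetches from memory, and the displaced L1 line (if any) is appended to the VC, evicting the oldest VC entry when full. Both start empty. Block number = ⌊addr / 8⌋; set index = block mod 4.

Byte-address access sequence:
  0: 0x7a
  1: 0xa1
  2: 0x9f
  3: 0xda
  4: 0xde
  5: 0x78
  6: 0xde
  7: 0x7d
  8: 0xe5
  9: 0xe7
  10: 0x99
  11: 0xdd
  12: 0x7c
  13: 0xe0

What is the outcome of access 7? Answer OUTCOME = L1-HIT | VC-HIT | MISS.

OUTCOME = VC-HIT

#0 0x7a→b15/s3 MISS; vc=[]
#1 0xa1→b20/s0 MISS; vc=[]
#2 0x9f→b19/s3 MISS; vc=[15]
#3 0xda→b27/s3 MISS; vc=[15,19]
#4 0xde→b27/s3 L1-HIT; vc=[15,19]
#5 0x78→b15/s3 VC-HIT; vc=[27,19]
#6 0xde→b27/s3 VC-HIT; vc=[15,19]
#7 0x7d→b15/s3 VC-HIT; vc=[27,19]
#8 0xe5→b28/s0 MISS; vc=[27,19,20]
#9 0xe7→b28/s0 L1-HIT; vc=[27,19,20]
#10 0x99→b19/s3 VC-HIT; vc=[27,15,20]
#11 0xdd→b27/s3 VC-HIT; vc=[19,15,20]
#12 0x7c→b15/s3 VC-HIT; vc=[19,27,20]
#13 0xe0→b28/s0 L1-HIT; vc=[19,27,20]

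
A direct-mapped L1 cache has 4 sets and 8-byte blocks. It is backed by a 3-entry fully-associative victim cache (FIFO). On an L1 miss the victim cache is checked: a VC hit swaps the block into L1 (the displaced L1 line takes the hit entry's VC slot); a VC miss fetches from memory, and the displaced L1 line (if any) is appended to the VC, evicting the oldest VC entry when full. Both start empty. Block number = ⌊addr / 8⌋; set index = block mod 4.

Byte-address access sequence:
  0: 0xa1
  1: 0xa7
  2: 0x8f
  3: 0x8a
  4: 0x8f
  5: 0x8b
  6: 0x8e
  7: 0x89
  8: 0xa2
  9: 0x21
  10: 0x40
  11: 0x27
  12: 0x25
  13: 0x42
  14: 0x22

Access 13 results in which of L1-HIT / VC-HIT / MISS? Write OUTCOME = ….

  [0] addr=0xa1 blk=20 s=0: MISS | VC []
  [1] addr=0xa7 blk=20 s=0: L1-HIT | VC []
  [2] addr=0x8f blk=17 s=1: MISS | VC []
  [3] addr=0x8a blk=17 s=1: L1-HIT | VC []
  [4] addr=0x8f blk=17 s=1: L1-HIT | VC []
  [5] addr=0x8b blk=17 s=1: L1-HIT | VC []
  [6] addr=0x8e blk=17 s=1: L1-HIT | VC []
  [7] addr=0x89 blk=17 s=1: L1-HIT | VC []
  [8] addr=0xa2 blk=20 s=0: L1-HIT | VC []
  [9] addr=0x21 blk=4 s=0: MISS | VC [20]
  [10] addr=0x40 blk=8 s=0: MISS | VC [20, 4]
  [11] addr=0x27 blk=4 s=0: VC-HIT | VC [20, 8]
  [12] addr=0x25 blk=4 s=0: L1-HIT | VC [20, 8]
  [13] addr=0x42 blk=8 s=0: VC-HIT | VC [20, 4]
  [14] addr=0x22 blk=4 s=0: VC-HIT | VC [20, 8]

OUTCOME = VC-HIT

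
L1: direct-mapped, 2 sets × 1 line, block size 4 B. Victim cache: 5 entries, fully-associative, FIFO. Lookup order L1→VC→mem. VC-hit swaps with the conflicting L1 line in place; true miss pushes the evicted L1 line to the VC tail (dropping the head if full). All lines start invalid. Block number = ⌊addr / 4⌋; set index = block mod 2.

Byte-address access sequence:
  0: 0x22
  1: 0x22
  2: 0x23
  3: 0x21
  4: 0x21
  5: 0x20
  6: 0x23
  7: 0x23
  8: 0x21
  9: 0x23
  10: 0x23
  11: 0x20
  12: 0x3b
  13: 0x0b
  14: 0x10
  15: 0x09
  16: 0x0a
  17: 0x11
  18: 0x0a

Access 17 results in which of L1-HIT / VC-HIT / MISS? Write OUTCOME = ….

OUTCOME = VC-HIT

0: 0x22 (blk 8, set 0) → MISS  vc=[]
1: 0x22 (blk 8, set 0) → L1-HIT  vc=[]
2: 0x23 (blk 8, set 0) → L1-HIT  vc=[]
3: 0x21 (blk 8, set 0) → L1-HIT  vc=[]
4: 0x21 (blk 8, set 0) → L1-HIT  vc=[]
5: 0x20 (blk 8, set 0) → L1-HIT  vc=[]
6: 0x23 (blk 8, set 0) → L1-HIT  vc=[]
7: 0x23 (blk 8, set 0) → L1-HIT  vc=[]
8: 0x21 (blk 8, set 0) → L1-HIT  vc=[]
9: 0x23 (blk 8, set 0) → L1-HIT  vc=[]
10: 0x23 (blk 8, set 0) → L1-HIT  vc=[]
11: 0x20 (blk 8, set 0) → L1-HIT  vc=[]
12: 0x3b (blk 14, set 0) → MISS  vc=[8]
13: 0xb (blk 2, set 0) → MISS  vc=[8, 14]
14: 0x10 (blk 4, set 0) → MISS  vc=[8, 14, 2]
15: 0x9 (blk 2, set 0) → VC-HIT  vc=[8, 14, 4]
16: 0xa (blk 2, set 0) → L1-HIT  vc=[8, 14, 4]
17: 0x11 (blk 4, set 0) → VC-HIT  vc=[8, 14, 2]
18: 0xa (blk 2, set 0) → VC-HIT  vc=[8, 14, 4]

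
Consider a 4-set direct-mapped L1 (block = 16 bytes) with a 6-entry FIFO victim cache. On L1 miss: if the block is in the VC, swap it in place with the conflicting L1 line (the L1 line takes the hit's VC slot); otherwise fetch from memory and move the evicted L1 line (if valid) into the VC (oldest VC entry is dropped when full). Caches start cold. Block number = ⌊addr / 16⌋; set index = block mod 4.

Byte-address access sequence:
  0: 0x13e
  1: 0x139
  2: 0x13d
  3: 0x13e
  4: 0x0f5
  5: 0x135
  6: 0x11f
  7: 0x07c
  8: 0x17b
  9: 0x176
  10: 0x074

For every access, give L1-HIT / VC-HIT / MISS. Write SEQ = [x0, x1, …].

SEQ = [MISS, L1-HIT, L1-HIT, L1-HIT, MISS, VC-HIT, MISS, MISS, MISS, L1-HIT, VC-HIT]

#0 0x13e→b19/s3 MISS; vc=[]
#1 0x139→b19/s3 L1-HIT; vc=[]
#2 0x13d→b19/s3 L1-HIT; vc=[]
#3 0x13e→b19/s3 L1-HIT; vc=[]
#4 0xf5→b15/s3 MISS; vc=[19]
#5 0x135→b19/s3 VC-HIT; vc=[15]
#6 0x11f→b17/s1 MISS; vc=[15]
#7 0x7c→b7/s3 MISS; vc=[15,19]
#8 0x17b→b23/s3 MISS; vc=[15,19,7]
#9 0x176→b23/s3 L1-HIT; vc=[15,19,7]
#10 0x74→b7/s3 VC-HIT; vc=[15,19,23]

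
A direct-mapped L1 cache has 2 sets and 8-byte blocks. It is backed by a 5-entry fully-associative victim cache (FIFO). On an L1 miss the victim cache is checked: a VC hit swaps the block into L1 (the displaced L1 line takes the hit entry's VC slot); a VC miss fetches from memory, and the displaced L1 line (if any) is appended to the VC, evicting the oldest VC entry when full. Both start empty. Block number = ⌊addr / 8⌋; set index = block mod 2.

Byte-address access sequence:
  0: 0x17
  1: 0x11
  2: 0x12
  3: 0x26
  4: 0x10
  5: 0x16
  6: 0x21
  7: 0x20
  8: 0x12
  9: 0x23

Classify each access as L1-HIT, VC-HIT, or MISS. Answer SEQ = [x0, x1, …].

SEQ = [MISS, L1-HIT, L1-HIT, MISS, VC-HIT, L1-HIT, VC-HIT, L1-HIT, VC-HIT, VC-HIT]

0: 0x17 (blk 2, set 0) → MISS  vc=[]
1: 0x11 (blk 2, set 0) → L1-HIT  vc=[]
2: 0x12 (blk 2, set 0) → L1-HIT  vc=[]
3: 0x26 (blk 4, set 0) → MISS  vc=[2]
4: 0x10 (blk 2, set 0) → VC-HIT  vc=[4]
5: 0x16 (blk 2, set 0) → L1-HIT  vc=[4]
6: 0x21 (blk 4, set 0) → VC-HIT  vc=[2]
7: 0x20 (blk 4, set 0) → L1-HIT  vc=[2]
8: 0x12 (blk 2, set 0) → VC-HIT  vc=[4]
9: 0x23 (blk 4, set 0) → VC-HIT  vc=[2]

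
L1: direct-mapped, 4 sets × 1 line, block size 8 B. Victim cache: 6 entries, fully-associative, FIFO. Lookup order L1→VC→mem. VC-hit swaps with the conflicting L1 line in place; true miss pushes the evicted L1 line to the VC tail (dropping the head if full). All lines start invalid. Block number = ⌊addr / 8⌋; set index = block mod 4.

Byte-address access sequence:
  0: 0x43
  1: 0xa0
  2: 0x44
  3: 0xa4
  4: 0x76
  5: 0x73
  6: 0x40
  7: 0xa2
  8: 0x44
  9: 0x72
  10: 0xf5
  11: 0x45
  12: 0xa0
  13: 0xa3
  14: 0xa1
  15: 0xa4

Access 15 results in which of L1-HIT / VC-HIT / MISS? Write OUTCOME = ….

OUTCOME = L1-HIT

0: 0x43 (blk 8, set 0) → MISS  vc=[]
1: 0xa0 (blk 20, set 0) → MISS  vc=[8]
2: 0x44 (blk 8, set 0) → VC-HIT  vc=[20]
3: 0xa4 (blk 20, set 0) → VC-HIT  vc=[8]
4: 0x76 (blk 14, set 2) → MISS  vc=[8]
5: 0x73 (blk 14, set 2) → L1-HIT  vc=[8]
6: 0x40 (blk 8, set 0) → VC-HIT  vc=[20]
7: 0xa2 (blk 20, set 0) → VC-HIT  vc=[8]
8: 0x44 (blk 8, set 0) → VC-HIT  vc=[20]
9: 0x72 (blk 14, set 2) → L1-HIT  vc=[20]
10: 0xf5 (blk 30, set 2) → MISS  vc=[20, 14]
11: 0x45 (blk 8, set 0) → L1-HIT  vc=[20, 14]
12: 0xa0 (blk 20, set 0) → VC-HIT  vc=[8, 14]
13: 0xa3 (blk 20, set 0) → L1-HIT  vc=[8, 14]
14: 0xa1 (blk 20, set 0) → L1-HIT  vc=[8, 14]
15: 0xa4 (blk 20, set 0) → L1-HIT  vc=[8, 14]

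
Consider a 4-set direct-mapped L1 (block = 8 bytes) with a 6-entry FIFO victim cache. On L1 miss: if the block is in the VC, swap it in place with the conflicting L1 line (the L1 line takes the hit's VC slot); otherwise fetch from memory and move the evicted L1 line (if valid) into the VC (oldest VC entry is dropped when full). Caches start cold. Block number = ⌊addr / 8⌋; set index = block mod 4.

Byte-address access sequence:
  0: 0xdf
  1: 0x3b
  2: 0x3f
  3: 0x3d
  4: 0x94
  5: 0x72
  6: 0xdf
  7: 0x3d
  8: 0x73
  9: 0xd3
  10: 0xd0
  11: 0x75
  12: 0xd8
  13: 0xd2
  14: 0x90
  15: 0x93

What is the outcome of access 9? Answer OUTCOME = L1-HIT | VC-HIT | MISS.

OUTCOME = MISS

#0 0xdf→b27/s3 MISS; vc=[]
#1 0x3b→b7/s3 MISS; vc=[27]
#2 0x3f→b7/s3 L1-HIT; vc=[27]
#3 0x3d→b7/s3 L1-HIT; vc=[27]
#4 0x94→b18/s2 MISS; vc=[27]
#5 0x72→b14/s2 MISS; vc=[27,18]
#6 0xdf→b27/s3 VC-HIT; vc=[7,18]
#7 0x3d→b7/s3 VC-HIT; vc=[27,18]
#8 0x73→b14/s2 L1-HIT; vc=[27,18]
#9 0xd3→b26/s2 MISS; vc=[27,18,14]
#10 0xd0→b26/s2 L1-HIT; vc=[27,18,14]
#11 0x75→b14/s2 VC-HIT; vc=[27,18,26]
#12 0xd8→b27/s3 VC-HIT; vc=[7,18,26]
#13 0xd2→b26/s2 VC-HIT; vc=[7,18,14]
#14 0x90→b18/s2 VC-HIT; vc=[7,26,14]
#15 0x93→b18/s2 L1-HIT; vc=[7,26,14]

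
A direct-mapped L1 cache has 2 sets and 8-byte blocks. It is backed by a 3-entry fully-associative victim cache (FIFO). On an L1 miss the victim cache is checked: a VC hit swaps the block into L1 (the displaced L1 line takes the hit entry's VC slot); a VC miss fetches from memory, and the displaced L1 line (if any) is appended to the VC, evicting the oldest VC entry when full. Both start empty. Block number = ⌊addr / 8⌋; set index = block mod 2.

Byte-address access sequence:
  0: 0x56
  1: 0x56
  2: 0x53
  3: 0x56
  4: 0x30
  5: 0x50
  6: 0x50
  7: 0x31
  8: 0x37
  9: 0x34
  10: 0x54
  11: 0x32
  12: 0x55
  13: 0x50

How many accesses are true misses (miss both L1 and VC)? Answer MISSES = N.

MISSES = 2

  [0] addr=0x56 blk=10 s=0: MISS | VC []
  [1] addr=0x56 blk=10 s=0: L1-HIT | VC []
  [2] addr=0x53 blk=10 s=0: L1-HIT | VC []
  [3] addr=0x56 blk=10 s=0: L1-HIT | VC []
  [4] addr=0x30 blk=6 s=0: MISS | VC [10]
  [5] addr=0x50 blk=10 s=0: VC-HIT | VC [6]
  [6] addr=0x50 blk=10 s=0: L1-HIT | VC [6]
  [7] addr=0x31 blk=6 s=0: VC-HIT | VC [10]
  [8] addr=0x37 blk=6 s=0: L1-HIT | VC [10]
  [9] addr=0x34 blk=6 s=0: L1-HIT | VC [10]
  [10] addr=0x54 blk=10 s=0: VC-HIT | VC [6]
  [11] addr=0x32 blk=6 s=0: VC-HIT | VC [10]
  [12] addr=0x55 blk=10 s=0: VC-HIT | VC [6]
  [13] addr=0x50 blk=10 s=0: L1-HIT | VC [6]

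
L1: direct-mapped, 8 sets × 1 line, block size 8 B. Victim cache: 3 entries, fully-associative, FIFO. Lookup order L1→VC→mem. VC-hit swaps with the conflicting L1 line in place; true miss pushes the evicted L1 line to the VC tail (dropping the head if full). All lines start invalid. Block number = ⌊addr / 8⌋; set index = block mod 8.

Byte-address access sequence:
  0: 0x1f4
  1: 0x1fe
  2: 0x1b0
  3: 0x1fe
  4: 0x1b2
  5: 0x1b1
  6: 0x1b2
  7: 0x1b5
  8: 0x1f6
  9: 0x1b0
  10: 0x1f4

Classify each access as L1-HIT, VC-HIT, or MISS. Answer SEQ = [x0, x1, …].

#0 0x1f4→b62/s6 MISS; vc=[]
#1 0x1fe→b63/s7 MISS; vc=[]
#2 0x1b0→b54/s6 MISS; vc=[62]
#3 0x1fe→b63/s7 L1-HIT; vc=[62]
#4 0x1b2→b54/s6 L1-HIT; vc=[62]
#5 0x1b1→b54/s6 L1-HIT; vc=[62]
#6 0x1b2→b54/s6 L1-HIT; vc=[62]
#7 0x1b5→b54/s6 L1-HIT; vc=[62]
#8 0x1f6→b62/s6 VC-HIT; vc=[54]
#9 0x1b0→b54/s6 VC-HIT; vc=[62]
#10 0x1f4→b62/s6 VC-HIT; vc=[54]

SEQ = [MISS, MISS, MISS, L1-HIT, L1-HIT, L1-HIT, L1-HIT, L1-HIT, VC-HIT, VC-HIT, VC-HIT]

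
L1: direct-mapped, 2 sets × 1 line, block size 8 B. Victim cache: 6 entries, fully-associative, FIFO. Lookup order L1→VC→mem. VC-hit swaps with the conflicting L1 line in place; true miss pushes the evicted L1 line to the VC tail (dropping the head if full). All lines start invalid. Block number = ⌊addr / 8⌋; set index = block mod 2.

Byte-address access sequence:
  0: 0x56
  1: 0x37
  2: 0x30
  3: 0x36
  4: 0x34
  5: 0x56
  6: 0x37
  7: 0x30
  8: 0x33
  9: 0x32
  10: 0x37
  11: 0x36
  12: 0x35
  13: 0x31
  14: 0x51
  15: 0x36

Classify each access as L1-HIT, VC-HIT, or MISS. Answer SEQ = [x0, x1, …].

#0 0x56→b10/s0 MISS; vc=[]
#1 0x37→b6/s0 MISS; vc=[10]
#2 0x30→b6/s0 L1-HIT; vc=[10]
#3 0x36→b6/s0 L1-HIT; vc=[10]
#4 0x34→b6/s0 L1-HIT; vc=[10]
#5 0x56→b10/s0 VC-HIT; vc=[6]
#6 0x37→b6/s0 VC-HIT; vc=[10]
#7 0x30→b6/s0 L1-HIT; vc=[10]
#8 0x33→b6/s0 L1-HIT; vc=[10]
#9 0x32→b6/s0 L1-HIT; vc=[10]
#10 0x37→b6/s0 L1-HIT; vc=[10]
#11 0x36→b6/s0 L1-HIT; vc=[10]
#12 0x35→b6/s0 L1-HIT; vc=[10]
#13 0x31→b6/s0 L1-HIT; vc=[10]
#14 0x51→b10/s0 VC-HIT; vc=[6]
#15 0x36→b6/s0 VC-HIT; vc=[10]

SEQ = [MISS, MISS, L1-HIT, L1-HIT, L1-HIT, VC-HIT, VC-HIT, L1-HIT, L1-HIT, L1-HIT, L1-HIT, L1-HIT, L1-HIT, L1-HIT, VC-HIT, VC-HIT]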